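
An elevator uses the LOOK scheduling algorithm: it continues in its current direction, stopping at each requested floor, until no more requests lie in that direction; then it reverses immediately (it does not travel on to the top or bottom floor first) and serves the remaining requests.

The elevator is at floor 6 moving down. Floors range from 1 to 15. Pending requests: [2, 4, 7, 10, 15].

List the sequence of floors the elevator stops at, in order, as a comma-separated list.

Answer: 4, 2, 7, 10, 15

Derivation:
Current: 6, moving DOWN
Serve below first (descending): [4, 2]
Then reverse, serve above (ascending): [7, 10, 15]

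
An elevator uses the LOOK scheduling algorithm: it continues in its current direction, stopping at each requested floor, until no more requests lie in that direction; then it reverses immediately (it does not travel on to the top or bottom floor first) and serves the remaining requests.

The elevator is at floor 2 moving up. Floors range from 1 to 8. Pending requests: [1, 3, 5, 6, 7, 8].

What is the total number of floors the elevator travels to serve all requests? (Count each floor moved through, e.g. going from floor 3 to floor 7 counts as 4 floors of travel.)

Start at floor 2 moving up, LOOK stop order: [3, 5, 6, 7, 8, 1]
  2 → 3: |3-2| = 1, total = 1
  3 → 5: |5-3| = 2, total = 3
  5 → 6: |6-5| = 1, total = 4
  6 → 7: |7-6| = 1, total = 5
  7 → 8: |8-7| = 1, total = 6
  8 → 1: |1-8| = 7, total = 13

Answer: 13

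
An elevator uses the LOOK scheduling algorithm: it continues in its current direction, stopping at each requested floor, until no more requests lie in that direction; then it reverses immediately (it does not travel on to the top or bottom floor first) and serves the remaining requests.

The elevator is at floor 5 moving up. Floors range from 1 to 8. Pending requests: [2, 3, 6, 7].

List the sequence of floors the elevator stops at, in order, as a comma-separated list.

Current: 5, moving UP
Serve above first (ascending): [6, 7]
Then reverse, serve below (descending): [3, 2]

Answer: 6, 7, 3, 2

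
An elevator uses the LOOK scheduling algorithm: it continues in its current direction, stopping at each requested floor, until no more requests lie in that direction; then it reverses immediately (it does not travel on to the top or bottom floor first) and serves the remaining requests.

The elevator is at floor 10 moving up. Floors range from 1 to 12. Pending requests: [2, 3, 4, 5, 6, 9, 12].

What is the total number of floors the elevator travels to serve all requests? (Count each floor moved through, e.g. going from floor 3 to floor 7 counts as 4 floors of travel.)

Answer: 12

Derivation:
Start at floor 10 moving up, LOOK stop order: [12, 9, 6, 5, 4, 3, 2]
  10 → 12: |12-10| = 2, total = 2
  12 → 9: |9-12| = 3, total = 5
  9 → 6: |6-9| = 3, total = 8
  6 → 5: |5-6| = 1, total = 9
  5 → 4: |4-5| = 1, total = 10
  4 → 3: |3-4| = 1, total = 11
  3 → 2: |2-3| = 1, total = 12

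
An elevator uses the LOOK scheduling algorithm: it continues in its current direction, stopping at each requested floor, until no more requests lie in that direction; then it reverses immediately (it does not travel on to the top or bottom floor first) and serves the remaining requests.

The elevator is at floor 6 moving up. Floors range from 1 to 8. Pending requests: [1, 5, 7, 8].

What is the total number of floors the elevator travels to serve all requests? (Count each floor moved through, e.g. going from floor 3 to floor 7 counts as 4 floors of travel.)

Answer: 9

Derivation:
Start at floor 6 moving up, LOOK stop order: [7, 8, 5, 1]
  6 → 7: |7-6| = 1, total = 1
  7 → 8: |8-7| = 1, total = 2
  8 → 5: |5-8| = 3, total = 5
  5 → 1: |1-5| = 4, total = 9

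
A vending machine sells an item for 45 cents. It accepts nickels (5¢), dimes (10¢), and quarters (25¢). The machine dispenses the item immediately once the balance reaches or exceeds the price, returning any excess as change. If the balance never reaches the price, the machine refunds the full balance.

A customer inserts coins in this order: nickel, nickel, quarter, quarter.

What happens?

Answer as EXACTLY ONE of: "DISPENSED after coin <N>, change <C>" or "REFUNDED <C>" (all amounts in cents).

Answer: DISPENSED after coin 4, change 15

Derivation:
Price: 45¢
Coin 1 (nickel, 5¢): balance = 5¢
Coin 2 (nickel, 5¢): balance = 10¢
Coin 3 (quarter, 25¢): balance = 35¢
Coin 4 (quarter, 25¢): balance = 60¢
  → balance >= price → DISPENSE, change = 60 - 45 = 15¢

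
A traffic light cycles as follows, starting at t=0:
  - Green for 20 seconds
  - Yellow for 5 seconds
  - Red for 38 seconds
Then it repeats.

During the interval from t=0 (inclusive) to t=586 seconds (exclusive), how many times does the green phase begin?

Cycle = 20+5+38 = 63s
green phase starts at t = k*63 + 0 for k=0,1,2,...
Need k*63+0 < 586 → k < 9.302
k ∈ {0, ..., 9} → 10 starts

Answer: 10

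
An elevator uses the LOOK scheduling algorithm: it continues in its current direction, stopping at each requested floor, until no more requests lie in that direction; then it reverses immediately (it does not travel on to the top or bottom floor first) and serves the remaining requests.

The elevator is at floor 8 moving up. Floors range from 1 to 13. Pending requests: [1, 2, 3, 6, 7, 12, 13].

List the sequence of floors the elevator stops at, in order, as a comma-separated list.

Current: 8, moving UP
Serve above first (ascending): [12, 13]
Then reverse, serve below (descending): [7, 6, 3, 2, 1]

Answer: 12, 13, 7, 6, 3, 2, 1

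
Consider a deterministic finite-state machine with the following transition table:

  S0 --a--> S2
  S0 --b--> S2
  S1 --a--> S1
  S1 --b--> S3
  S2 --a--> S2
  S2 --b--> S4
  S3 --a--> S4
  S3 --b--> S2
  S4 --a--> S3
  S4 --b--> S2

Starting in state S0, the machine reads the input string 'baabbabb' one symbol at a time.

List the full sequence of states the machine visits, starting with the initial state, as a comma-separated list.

Answer: S0, S2, S2, S2, S4, S2, S2, S4, S2

Derivation:
Start: S0
  read 'b': S0 --b--> S2
  read 'a': S2 --a--> S2
  read 'a': S2 --a--> S2
  read 'b': S2 --b--> S4
  read 'b': S4 --b--> S2
  read 'a': S2 --a--> S2
  read 'b': S2 --b--> S4
  read 'b': S4 --b--> S2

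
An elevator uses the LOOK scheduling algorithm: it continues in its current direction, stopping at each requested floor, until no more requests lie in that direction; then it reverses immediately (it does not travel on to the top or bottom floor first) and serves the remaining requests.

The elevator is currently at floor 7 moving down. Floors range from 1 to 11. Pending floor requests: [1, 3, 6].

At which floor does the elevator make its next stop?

Answer: 6

Derivation:
Current floor: 7, direction: down
Requests above: []
Requests below: [1, 3, 6]
Moving down and requests lie below → nearest below is max([1, 3, 6]) = 6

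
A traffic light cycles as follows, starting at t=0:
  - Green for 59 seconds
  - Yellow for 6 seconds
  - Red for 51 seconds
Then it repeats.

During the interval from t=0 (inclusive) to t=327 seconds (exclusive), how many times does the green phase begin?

Cycle = 59+6+51 = 116s
green phase starts at t = k*116 + 0 for k=0,1,2,...
Need k*116+0 < 327 → k < 2.819
k ∈ {0, ..., 2} → 3 starts

Answer: 3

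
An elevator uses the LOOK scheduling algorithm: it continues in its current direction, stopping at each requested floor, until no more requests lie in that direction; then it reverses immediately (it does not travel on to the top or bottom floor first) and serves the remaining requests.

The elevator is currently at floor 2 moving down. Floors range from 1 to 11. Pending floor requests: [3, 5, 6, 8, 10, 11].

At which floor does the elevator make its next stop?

Current floor: 2, direction: down
Requests above: [3, 5, 6, 8, 10, 11]
Requests below: []
Moving down but no requests below → reverse; nearest above is min([3, 5, 6, 8, 10, 11]) = 3

Answer: 3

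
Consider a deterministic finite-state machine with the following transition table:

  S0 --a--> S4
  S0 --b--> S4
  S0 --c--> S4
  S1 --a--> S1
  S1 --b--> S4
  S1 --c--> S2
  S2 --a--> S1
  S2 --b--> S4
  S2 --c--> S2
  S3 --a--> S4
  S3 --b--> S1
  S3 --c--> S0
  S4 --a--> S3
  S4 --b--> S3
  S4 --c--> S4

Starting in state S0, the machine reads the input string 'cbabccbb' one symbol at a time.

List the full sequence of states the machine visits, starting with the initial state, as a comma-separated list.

Answer: S0, S4, S3, S4, S3, S0, S4, S3, S1

Derivation:
Start: S0
  read 'c': S0 --c--> S4
  read 'b': S4 --b--> S3
  read 'a': S3 --a--> S4
  read 'b': S4 --b--> S3
  read 'c': S3 --c--> S0
  read 'c': S0 --c--> S4
  read 'b': S4 --b--> S3
  read 'b': S3 --b--> S1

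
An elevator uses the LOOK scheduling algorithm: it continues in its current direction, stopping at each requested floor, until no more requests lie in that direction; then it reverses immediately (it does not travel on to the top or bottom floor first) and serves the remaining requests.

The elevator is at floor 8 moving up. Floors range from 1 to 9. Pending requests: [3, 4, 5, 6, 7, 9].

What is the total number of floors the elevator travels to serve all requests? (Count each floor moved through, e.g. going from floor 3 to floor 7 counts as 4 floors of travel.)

Answer: 7

Derivation:
Start at floor 8 moving up, LOOK stop order: [9, 7, 6, 5, 4, 3]
  8 → 9: |9-8| = 1, total = 1
  9 → 7: |7-9| = 2, total = 3
  7 → 6: |6-7| = 1, total = 4
  6 → 5: |5-6| = 1, total = 5
  5 → 4: |4-5| = 1, total = 6
  4 → 3: |3-4| = 1, total = 7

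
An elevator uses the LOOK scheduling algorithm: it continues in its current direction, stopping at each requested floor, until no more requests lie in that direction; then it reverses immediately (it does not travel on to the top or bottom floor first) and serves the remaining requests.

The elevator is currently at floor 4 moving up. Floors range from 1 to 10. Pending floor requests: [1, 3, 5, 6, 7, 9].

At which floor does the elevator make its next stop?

Answer: 5

Derivation:
Current floor: 4, direction: up
Requests above: [5, 6, 7, 9]
Requests below: [1, 3]
Moving up and requests lie above → nearest above is min([5, 6, 7, 9]) = 5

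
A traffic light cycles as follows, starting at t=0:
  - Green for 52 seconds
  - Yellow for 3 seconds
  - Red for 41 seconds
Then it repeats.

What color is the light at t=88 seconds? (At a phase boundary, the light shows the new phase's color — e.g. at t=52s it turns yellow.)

Answer: red

Derivation:
Cycle length = 52 + 3 + 41 = 96s
t = 88, phase_t = 88 mod 96 = 88
88 >= 55 → RED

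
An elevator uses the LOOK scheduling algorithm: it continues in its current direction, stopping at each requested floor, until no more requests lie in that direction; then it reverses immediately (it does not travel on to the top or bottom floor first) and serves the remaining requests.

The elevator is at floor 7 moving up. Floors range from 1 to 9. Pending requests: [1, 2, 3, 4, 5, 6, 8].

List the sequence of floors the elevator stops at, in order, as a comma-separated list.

Answer: 8, 6, 5, 4, 3, 2, 1

Derivation:
Current: 7, moving UP
Serve above first (ascending): [8]
Then reverse, serve below (descending): [6, 5, 4, 3, 2, 1]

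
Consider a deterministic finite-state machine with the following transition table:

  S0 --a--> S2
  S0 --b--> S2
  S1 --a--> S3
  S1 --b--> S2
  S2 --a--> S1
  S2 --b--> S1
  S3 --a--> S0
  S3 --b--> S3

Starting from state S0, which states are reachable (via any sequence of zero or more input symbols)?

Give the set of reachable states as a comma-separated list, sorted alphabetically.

Answer: S0, S1, S2, S3

Derivation:
BFS from S0:
  visit S0: S0--a-->S2 (new), S0--b-->S2 (seen)
  visit S2: S2--a-->S1 (new), S2--b-->S1 (seen)
  visit S1: S1--a-->S3 (new), S1--b-->S2 (seen)
  visit S3: S3--a-->S0 (seen), S3--b-->S3 (seen)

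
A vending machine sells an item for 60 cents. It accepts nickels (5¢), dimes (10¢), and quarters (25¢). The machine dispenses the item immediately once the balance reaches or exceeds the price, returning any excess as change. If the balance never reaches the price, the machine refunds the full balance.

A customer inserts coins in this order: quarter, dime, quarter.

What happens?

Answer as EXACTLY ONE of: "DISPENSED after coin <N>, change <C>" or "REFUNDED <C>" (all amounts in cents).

Answer: DISPENSED after coin 3, change 0

Derivation:
Price: 60¢
Coin 1 (quarter, 25¢): balance = 25¢
Coin 2 (dime, 10¢): balance = 35¢
Coin 3 (quarter, 25¢): balance = 60¢
  → balance >= price → DISPENSE, change = 60 - 60 = 0¢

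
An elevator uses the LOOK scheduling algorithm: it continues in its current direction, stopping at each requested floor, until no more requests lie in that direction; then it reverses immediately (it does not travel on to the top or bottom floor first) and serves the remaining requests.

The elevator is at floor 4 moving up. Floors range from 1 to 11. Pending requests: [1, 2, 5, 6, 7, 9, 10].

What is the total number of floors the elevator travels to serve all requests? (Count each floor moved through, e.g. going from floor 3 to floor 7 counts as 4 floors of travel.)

Start at floor 4 moving up, LOOK stop order: [5, 6, 7, 9, 10, 2, 1]
  4 → 5: |5-4| = 1, total = 1
  5 → 6: |6-5| = 1, total = 2
  6 → 7: |7-6| = 1, total = 3
  7 → 9: |9-7| = 2, total = 5
  9 → 10: |10-9| = 1, total = 6
  10 → 2: |2-10| = 8, total = 14
  2 → 1: |1-2| = 1, total = 15

Answer: 15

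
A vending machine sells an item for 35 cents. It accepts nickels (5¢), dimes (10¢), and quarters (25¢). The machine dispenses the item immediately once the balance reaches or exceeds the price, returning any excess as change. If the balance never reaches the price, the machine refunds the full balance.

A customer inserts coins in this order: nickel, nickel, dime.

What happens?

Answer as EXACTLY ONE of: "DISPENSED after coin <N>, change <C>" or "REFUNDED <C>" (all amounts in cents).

Answer: REFUNDED 20

Derivation:
Price: 35¢
Coin 1 (nickel, 5¢): balance = 5¢
Coin 2 (nickel, 5¢): balance = 10¢
Coin 3 (dime, 10¢): balance = 20¢
All coins inserted, balance 20¢ < price 35¢ → REFUND 20¢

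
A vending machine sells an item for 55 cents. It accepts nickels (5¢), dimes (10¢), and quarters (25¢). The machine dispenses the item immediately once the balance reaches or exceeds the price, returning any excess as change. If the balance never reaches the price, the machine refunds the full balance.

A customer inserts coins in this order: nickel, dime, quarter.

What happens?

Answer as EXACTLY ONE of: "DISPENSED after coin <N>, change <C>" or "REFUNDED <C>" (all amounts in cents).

Answer: REFUNDED 40

Derivation:
Price: 55¢
Coin 1 (nickel, 5¢): balance = 5¢
Coin 2 (dime, 10¢): balance = 15¢
Coin 3 (quarter, 25¢): balance = 40¢
All coins inserted, balance 40¢ < price 55¢ → REFUND 40¢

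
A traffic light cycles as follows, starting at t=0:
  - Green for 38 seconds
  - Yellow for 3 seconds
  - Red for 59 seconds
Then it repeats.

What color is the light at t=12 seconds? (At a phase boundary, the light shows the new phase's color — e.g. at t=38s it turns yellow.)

Answer: green

Derivation:
Cycle length = 38 + 3 + 59 = 100s
t = 12, phase_t = 12 mod 100 = 12
12 < 38 (green end) → GREEN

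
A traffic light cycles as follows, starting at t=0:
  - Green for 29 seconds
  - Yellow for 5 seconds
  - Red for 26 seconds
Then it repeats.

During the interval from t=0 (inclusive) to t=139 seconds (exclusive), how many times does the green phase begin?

Cycle = 29+5+26 = 60s
green phase starts at t = k*60 + 0 for k=0,1,2,...
Need k*60+0 < 139 → k < 2.317
k ∈ {0, ..., 2} → 3 starts

Answer: 3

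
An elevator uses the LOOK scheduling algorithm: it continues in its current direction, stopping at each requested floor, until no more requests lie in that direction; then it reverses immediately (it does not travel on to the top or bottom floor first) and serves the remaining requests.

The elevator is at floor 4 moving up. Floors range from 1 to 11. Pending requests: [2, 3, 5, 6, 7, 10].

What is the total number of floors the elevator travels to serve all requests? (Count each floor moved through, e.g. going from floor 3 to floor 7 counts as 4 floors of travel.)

Answer: 14

Derivation:
Start at floor 4 moving up, LOOK stop order: [5, 6, 7, 10, 3, 2]
  4 → 5: |5-4| = 1, total = 1
  5 → 6: |6-5| = 1, total = 2
  6 → 7: |7-6| = 1, total = 3
  7 → 10: |10-7| = 3, total = 6
  10 → 3: |3-10| = 7, total = 13
  3 → 2: |2-3| = 1, total = 14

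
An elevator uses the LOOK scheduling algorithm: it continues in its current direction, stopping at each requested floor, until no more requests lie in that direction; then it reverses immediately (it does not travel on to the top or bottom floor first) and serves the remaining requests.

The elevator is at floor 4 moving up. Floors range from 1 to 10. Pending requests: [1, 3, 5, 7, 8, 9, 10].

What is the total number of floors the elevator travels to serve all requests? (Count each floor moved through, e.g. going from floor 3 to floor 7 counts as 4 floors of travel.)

Answer: 15

Derivation:
Start at floor 4 moving up, LOOK stop order: [5, 7, 8, 9, 10, 3, 1]
  4 → 5: |5-4| = 1, total = 1
  5 → 7: |7-5| = 2, total = 3
  7 → 8: |8-7| = 1, total = 4
  8 → 9: |9-8| = 1, total = 5
  9 → 10: |10-9| = 1, total = 6
  10 → 3: |3-10| = 7, total = 13
  3 → 1: |1-3| = 2, total = 15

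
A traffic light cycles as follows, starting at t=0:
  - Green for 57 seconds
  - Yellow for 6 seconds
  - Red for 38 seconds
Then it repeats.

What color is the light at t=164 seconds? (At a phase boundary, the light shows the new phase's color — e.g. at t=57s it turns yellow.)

Cycle length = 57 + 6 + 38 = 101s
t = 164, phase_t = 164 mod 101 = 63
63 >= 63 → RED

Answer: red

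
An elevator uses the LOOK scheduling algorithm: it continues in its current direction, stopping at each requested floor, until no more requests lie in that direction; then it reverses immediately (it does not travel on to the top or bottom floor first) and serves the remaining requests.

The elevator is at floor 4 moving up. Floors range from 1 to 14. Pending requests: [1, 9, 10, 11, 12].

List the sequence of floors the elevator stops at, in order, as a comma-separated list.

Answer: 9, 10, 11, 12, 1

Derivation:
Current: 4, moving UP
Serve above first (ascending): [9, 10, 11, 12]
Then reverse, serve below (descending): [1]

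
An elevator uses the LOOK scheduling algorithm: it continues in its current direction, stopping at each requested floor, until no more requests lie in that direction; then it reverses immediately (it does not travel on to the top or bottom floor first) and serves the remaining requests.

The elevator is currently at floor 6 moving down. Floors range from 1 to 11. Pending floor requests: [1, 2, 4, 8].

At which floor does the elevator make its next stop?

Answer: 4

Derivation:
Current floor: 6, direction: down
Requests above: [8]
Requests below: [1, 2, 4]
Moving down and requests lie below → nearest below is max([1, 2, 4]) = 4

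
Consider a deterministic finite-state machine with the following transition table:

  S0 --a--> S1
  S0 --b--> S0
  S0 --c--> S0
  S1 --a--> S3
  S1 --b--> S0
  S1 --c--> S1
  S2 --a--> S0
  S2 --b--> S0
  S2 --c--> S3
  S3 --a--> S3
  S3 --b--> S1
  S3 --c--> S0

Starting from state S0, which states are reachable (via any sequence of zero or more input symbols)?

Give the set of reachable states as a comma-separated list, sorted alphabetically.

BFS from S0:
  visit S0: S0--a-->S1 (new), S0--b-->S0 (seen), S0--c-->S0 (seen)
  visit S1: S1--a-->S3 (new), S1--b-->S0 (seen), S1--c-->S1 (seen)
  visit S3: S3--a-->S3 (seen), S3--b-->S1 (seen), S3--c-->S0 (seen)

Answer: S0, S1, S3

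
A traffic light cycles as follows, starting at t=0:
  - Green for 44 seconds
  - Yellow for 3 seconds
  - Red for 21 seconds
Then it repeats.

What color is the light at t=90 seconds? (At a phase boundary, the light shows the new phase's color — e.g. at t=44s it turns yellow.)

Answer: green

Derivation:
Cycle length = 44 + 3 + 21 = 68s
t = 90, phase_t = 90 mod 68 = 22
22 < 44 (green end) → GREEN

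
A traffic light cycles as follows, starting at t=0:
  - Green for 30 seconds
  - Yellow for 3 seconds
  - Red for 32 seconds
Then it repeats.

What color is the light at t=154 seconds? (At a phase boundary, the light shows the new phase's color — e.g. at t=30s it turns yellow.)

Answer: green

Derivation:
Cycle length = 30 + 3 + 32 = 65s
t = 154, phase_t = 154 mod 65 = 24
24 < 30 (green end) → GREEN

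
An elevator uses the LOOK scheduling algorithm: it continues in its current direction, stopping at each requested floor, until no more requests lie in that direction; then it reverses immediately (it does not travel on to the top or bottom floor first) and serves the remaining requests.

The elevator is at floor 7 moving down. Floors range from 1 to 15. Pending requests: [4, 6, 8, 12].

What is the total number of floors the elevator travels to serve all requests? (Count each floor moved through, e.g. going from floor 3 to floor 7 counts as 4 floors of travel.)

Start at floor 7 moving down, LOOK stop order: [6, 4, 8, 12]
  7 → 6: |6-7| = 1, total = 1
  6 → 4: |4-6| = 2, total = 3
  4 → 8: |8-4| = 4, total = 7
  8 → 12: |12-8| = 4, total = 11

Answer: 11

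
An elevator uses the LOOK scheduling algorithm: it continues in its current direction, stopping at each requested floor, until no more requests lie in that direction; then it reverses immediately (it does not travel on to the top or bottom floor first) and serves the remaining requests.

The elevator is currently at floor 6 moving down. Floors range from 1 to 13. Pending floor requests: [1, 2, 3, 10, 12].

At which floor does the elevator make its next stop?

Answer: 3

Derivation:
Current floor: 6, direction: down
Requests above: [10, 12]
Requests below: [1, 2, 3]
Moving down and requests lie below → nearest below is max([1, 2, 3]) = 3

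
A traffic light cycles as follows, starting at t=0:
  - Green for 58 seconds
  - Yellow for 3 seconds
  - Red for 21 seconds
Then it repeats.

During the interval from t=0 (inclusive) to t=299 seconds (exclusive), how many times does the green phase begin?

Answer: 4

Derivation:
Cycle = 58+3+21 = 82s
green phase starts at t = k*82 + 0 for k=0,1,2,...
Need k*82+0 < 299 → k < 3.646
k ∈ {0, ..., 3} → 4 starts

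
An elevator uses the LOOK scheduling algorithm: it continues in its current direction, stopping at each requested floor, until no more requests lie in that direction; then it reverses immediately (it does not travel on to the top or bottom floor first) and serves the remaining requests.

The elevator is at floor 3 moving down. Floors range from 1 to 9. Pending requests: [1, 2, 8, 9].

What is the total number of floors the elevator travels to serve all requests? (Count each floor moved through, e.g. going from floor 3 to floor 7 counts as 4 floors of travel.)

Answer: 10

Derivation:
Start at floor 3 moving down, LOOK stop order: [2, 1, 8, 9]
  3 → 2: |2-3| = 1, total = 1
  2 → 1: |1-2| = 1, total = 2
  1 → 8: |8-1| = 7, total = 9
  8 → 9: |9-8| = 1, total = 10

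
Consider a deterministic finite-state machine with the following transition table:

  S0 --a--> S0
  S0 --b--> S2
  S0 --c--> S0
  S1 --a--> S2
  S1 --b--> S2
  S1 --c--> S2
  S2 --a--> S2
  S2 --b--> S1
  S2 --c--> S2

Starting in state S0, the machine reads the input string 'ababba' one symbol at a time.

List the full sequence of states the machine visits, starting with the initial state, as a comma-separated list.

Answer: S0, S0, S2, S2, S1, S2, S2

Derivation:
Start: S0
  read 'a': S0 --a--> S0
  read 'b': S0 --b--> S2
  read 'a': S2 --a--> S2
  read 'b': S2 --b--> S1
  read 'b': S1 --b--> S2
  read 'a': S2 --a--> S2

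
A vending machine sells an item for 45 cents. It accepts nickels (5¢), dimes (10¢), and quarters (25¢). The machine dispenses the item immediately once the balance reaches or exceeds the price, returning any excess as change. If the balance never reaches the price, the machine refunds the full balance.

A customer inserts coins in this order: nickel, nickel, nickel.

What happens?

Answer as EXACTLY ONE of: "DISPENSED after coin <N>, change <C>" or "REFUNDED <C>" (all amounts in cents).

Price: 45¢
Coin 1 (nickel, 5¢): balance = 5¢
Coin 2 (nickel, 5¢): balance = 10¢
Coin 3 (nickel, 5¢): balance = 15¢
All coins inserted, balance 15¢ < price 45¢ → REFUND 15¢

Answer: REFUNDED 15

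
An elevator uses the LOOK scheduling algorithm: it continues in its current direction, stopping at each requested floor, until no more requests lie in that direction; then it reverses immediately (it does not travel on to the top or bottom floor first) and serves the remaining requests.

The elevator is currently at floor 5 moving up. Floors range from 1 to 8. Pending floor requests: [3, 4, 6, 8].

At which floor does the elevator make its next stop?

Current floor: 5, direction: up
Requests above: [6, 8]
Requests below: [3, 4]
Moving up and requests lie above → nearest above is min([6, 8]) = 6

Answer: 6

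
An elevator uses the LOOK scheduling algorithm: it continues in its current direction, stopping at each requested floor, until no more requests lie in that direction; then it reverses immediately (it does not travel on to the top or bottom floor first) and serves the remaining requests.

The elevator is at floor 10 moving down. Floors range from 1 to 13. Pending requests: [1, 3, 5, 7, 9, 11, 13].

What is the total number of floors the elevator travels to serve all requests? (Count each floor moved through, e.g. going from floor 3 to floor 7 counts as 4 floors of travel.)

Answer: 21

Derivation:
Start at floor 10 moving down, LOOK stop order: [9, 7, 5, 3, 1, 11, 13]
  10 → 9: |9-10| = 1, total = 1
  9 → 7: |7-9| = 2, total = 3
  7 → 5: |5-7| = 2, total = 5
  5 → 3: |3-5| = 2, total = 7
  3 → 1: |1-3| = 2, total = 9
  1 → 11: |11-1| = 10, total = 19
  11 → 13: |13-11| = 2, total = 21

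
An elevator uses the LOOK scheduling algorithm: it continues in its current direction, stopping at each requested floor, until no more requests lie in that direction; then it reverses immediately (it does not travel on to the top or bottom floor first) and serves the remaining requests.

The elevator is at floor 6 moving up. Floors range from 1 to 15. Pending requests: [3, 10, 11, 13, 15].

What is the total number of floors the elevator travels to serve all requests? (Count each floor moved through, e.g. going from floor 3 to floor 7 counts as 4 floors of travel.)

Start at floor 6 moving up, LOOK stop order: [10, 11, 13, 15, 3]
  6 → 10: |10-6| = 4, total = 4
  10 → 11: |11-10| = 1, total = 5
  11 → 13: |13-11| = 2, total = 7
  13 → 15: |15-13| = 2, total = 9
  15 → 3: |3-15| = 12, total = 21

Answer: 21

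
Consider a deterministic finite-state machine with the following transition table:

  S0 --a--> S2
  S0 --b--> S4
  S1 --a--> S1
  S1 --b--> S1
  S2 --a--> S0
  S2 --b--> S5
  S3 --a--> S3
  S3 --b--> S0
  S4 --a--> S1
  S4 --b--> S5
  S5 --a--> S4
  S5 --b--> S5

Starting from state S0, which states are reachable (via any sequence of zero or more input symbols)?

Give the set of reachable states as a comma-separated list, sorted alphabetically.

Answer: S0, S1, S2, S4, S5

Derivation:
BFS from S0:
  visit S0: S0--a-->S2 (new), S0--b-->S4 (new)
  visit S2: S2--a-->S0 (seen), S2--b-->S5 (new)
  visit S4: S4--a-->S1 (new), S4--b-->S5 (seen)
  visit S5: S5--a-->S4 (seen), S5--b-->S5 (seen)
  visit S1: S1--a-->S1 (seen), S1--b-->S1 (seen)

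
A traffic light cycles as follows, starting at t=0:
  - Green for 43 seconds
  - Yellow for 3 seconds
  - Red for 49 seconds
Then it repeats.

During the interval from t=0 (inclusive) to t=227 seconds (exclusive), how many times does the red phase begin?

Cycle = 43+3+49 = 95s
red phase starts at t = k*95 + 46 for k=0,1,2,...
Need k*95+46 < 227 → k < 1.905
k ∈ {0, ..., 1} → 2 starts

Answer: 2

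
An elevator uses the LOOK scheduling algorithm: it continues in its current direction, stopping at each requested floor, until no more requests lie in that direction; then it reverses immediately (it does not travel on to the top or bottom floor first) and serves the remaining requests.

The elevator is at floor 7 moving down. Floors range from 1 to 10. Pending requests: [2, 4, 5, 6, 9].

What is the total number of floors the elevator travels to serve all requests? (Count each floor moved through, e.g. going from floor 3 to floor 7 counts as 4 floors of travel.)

Start at floor 7 moving down, LOOK stop order: [6, 5, 4, 2, 9]
  7 → 6: |6-7| = 1, total = 1
  6 → 5: |5-6| = 1, total = 2
  5 → 4: |4-5| = 1, total = 3
  4 → 2: |2-4| = 2, total = 5
  2 → 9: |9-2| = 7, total = 12

Answer: 12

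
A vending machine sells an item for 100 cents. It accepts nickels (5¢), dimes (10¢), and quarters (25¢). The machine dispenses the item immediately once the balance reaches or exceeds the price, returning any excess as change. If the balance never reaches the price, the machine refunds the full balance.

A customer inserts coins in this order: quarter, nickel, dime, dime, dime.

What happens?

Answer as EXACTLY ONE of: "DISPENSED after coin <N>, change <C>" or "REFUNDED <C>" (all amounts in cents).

Answer: REFUNDED 60

Derivation:
Price: 100¢
Coin 1 (quarter, 25¢): balance = 25¢
Coin 2 (nickel, 5¢): balance = 30¢
Coin 3 (dime, 10¢): balance = 40¢
Coin 4 (dime, 10¢): balance = 50¢
Coin 5 (dime, 10¢): balance = 60¢
All coins inserted, balance 60¢ < price 100¢ → REFUND 60¢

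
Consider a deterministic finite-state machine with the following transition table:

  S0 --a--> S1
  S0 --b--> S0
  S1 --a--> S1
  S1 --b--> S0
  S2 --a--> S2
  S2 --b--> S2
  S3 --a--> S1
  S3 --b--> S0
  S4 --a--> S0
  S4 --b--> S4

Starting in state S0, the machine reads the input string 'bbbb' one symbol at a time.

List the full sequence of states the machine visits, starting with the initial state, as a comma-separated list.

Start: S0
  read 'b': S0 --b--> S0
  read 'b': S0 --b--> S0
  read 'b': S0 --b--> S0
  read 'b': S0 --b--> S0

Answer: S0, S0, S0, S0, S0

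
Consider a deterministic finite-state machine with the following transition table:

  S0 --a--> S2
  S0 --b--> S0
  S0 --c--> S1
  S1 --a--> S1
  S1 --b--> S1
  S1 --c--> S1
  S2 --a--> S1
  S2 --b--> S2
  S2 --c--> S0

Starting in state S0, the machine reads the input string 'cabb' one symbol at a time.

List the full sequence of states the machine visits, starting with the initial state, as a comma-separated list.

Answer: S0, S1, S1, S1, S1

Derivation:
Start: S0
  read 'c': S0 --c--> S1
  read 'a': S1 --a--> S1
  read 'b': S1 --b--> S1
  read 'b': S1 --b--> S1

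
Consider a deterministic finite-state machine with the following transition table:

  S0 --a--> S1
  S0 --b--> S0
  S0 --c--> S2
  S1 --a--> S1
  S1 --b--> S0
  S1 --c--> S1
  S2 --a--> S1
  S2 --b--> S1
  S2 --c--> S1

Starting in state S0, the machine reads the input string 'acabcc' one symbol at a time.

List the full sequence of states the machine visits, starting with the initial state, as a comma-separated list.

Start: S0
  read 'a': S0 --a--> S1
  read 'c': S1 --c--> S1
  read 'a': S1 --a--> S1
  read 'b': S1 --b--> S0
  read 'c': S0 --c--> S2
  read 'c': S2 --c--> S1

Answer: S0, S1, S1, S1, S0, S2, S1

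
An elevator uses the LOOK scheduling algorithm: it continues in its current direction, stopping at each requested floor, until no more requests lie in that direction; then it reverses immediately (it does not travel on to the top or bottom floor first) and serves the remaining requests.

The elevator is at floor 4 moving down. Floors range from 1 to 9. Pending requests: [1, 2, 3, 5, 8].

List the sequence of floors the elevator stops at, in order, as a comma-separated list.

Current: 4, moving DOWN
Serve below first (descending): [3, 2, 1]
Then reverse, serve above (ascending): [5, 8]

Answer: 3, 2, 1, 5, 8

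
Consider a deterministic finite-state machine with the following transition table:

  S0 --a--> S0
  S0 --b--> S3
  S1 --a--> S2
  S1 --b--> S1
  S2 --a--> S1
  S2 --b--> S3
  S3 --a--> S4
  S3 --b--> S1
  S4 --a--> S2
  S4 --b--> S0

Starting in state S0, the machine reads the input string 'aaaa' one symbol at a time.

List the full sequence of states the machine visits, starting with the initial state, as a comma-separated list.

Start: S0
  read 'a': S0 --a--> S0
  read 'a': S0 --a--> S0
  read 'a': S0 --a--> S0
  read 'a': S0 --a--> S0

Answer: S0, S0, S0, S0, S0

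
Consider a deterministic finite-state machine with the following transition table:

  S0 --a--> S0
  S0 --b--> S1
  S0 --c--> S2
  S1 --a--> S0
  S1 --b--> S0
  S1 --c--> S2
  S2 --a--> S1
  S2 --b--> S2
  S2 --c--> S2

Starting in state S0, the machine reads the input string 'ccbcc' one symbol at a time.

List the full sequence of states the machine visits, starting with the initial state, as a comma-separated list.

Answer: S0, S2, S2, S2, S2, S2

Derivation:
Start: S0
  read 'c': S0 --c--> S2
  read 'c': S2 --c--> S2
  read 'b': S2 --b--> S2
  read 'c': S2 --c--> S2
  read 'c': S2 --c--> S2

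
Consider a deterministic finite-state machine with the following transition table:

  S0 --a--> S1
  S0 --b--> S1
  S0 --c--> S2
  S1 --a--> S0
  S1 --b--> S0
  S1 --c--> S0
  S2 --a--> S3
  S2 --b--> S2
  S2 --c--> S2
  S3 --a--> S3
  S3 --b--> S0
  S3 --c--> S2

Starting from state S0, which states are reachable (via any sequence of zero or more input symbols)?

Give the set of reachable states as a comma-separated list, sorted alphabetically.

BFS from S0:
  visit S0: S0--a-->S1 (new), S0--b-->S1 (seen), S0--c-->S2 (new)
  visit S1: S1--a-->S0 (seen), S1--b-->S0 (seen), S1--c-->S0 (seen)
  visit S2: S2--a-->S3 (new), S2--b-->S2 (seen), S2--c-->S2 (seen)
  visit S3: S3--a-->S3 (seen), S3--b-->S0 (seen), S3--c-->S2 (seen)

Answer: S0, S1, S2, S3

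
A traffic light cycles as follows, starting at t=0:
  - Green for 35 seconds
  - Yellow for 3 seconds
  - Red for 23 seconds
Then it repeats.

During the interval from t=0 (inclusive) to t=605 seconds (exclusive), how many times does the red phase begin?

Cycle = 35+3+23 = 61s
red phase starts at t = k*61 + 38 for k=0,1,2,...
Need k*61+38 < 605 → k < 9.295
k ∈ {0, ..., 9} → 10 starts

Answer: 10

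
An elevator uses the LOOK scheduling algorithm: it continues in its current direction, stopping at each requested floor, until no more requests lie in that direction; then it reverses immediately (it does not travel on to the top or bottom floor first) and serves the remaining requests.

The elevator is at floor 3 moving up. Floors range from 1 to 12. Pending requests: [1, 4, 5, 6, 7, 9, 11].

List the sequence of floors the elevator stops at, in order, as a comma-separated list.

Answer: 4, 5, 6, 7, 9, 11, 1

Derivation:
Current: 3, moving UP
Serve above first (ascending): [4, 5, 6, 7, 9, 11]
Then reverse, serve below (descending): [1]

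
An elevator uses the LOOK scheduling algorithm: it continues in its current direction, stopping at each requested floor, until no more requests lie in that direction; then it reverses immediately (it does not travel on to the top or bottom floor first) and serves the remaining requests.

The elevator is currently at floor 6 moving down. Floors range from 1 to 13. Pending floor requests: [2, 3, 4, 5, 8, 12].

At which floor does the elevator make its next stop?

Current floor: 6, direction: down
Requests above: [8, 12]
Requests below: [2, 3, 4, 5]
Moving down and requests lie below → nearest below is max([2, 3, 4, 5]) = 5

Answer: 5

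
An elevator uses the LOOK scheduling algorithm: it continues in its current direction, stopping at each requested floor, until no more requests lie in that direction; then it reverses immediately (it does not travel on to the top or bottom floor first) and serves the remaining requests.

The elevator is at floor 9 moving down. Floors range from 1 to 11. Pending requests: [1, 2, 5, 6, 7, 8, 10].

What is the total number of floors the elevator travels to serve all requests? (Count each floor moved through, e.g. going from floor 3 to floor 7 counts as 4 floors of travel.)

Answer: 17

Derivation:
Start at floor 9 moving down, LOOK stop order: [8, 7, 6, 5, 2, 1, 10]
  9 → 8: |8-9| = 1, total = 1
  8 → 7: |7-8| = 1, total = 2
  7 → 6: |6-7| = 1, total = 3
  6 → 5: |5-6| = 1, total = 4
  5 → 2: |2-5| = 3, total = 7
  2 → 1: |1-2| = 1, total = 8
  1 → 10: |10-1| = 9, total = 17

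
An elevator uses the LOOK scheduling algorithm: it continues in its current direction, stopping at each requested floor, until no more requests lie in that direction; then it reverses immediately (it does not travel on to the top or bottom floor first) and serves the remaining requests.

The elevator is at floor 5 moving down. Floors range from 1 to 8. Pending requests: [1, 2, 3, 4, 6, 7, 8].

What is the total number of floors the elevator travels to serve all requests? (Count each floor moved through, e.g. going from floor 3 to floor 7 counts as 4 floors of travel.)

Answer: 11

Derivation:
Start at floor 5 moving down, LOOK stop order: [4, 3, 2, 1, 6, 7, 8]
  5 → 4: |4-5| = 1, total = 1
  4 → 3: |3-4| = 1, total = 2
  3 → 2: |2-3| = 1, total = 3
  2 → 1: |1-2| = 1, total = 4
  1 → 6: |6-1| = 5, total = 9
  6 → 7: |7-6| = 1, total = 10
  7 → 8: |8-7| = 1, total = 11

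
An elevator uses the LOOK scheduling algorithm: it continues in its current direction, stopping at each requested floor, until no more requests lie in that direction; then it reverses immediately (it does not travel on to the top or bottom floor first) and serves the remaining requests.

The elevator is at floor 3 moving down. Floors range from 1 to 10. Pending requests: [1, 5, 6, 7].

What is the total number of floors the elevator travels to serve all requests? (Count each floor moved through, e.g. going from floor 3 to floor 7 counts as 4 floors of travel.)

Answer: 8

Derivation:
Start at floor 3 moving down, LOOK stop order: [1, 5, 6, 7]
  3 → 1: |1-3| = 2, total = 2
  1 → 5: |5-1| = 4, total = 6
  5 → 6: |6-5| = 1, total = 7
  6 → 7: |7-6| = 1, total = 8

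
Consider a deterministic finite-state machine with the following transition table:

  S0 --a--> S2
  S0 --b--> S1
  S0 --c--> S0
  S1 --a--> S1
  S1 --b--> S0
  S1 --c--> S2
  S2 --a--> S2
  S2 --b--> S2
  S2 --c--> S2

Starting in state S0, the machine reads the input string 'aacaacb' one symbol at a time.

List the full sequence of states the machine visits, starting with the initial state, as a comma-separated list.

Start: S0
  read 'a': S0 --a--> S2
  read 'a': S2 --a--> S2
  read 'c': S2 --c--> S2
  read 'a': S2 --a--> S2
  read 'a': S2 --a--> S2
  read 'c': S2 --c--> S2
  read 'b': S2 --b--> S2

Answer: S0, S2, S2, S2, S2, S2, S2, S2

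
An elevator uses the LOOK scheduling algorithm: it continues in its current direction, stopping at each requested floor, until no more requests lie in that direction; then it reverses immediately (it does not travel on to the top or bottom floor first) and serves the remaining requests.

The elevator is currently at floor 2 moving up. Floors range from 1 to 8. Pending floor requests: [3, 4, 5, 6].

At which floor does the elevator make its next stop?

Answer: 3

Derivation:
Current floor: 2, direction: up
Requests above: [3, 4, 5, 6]
Requests below: []
Moving up and requests lie above → nearest above is min([3, 4, 5, 6]) = 3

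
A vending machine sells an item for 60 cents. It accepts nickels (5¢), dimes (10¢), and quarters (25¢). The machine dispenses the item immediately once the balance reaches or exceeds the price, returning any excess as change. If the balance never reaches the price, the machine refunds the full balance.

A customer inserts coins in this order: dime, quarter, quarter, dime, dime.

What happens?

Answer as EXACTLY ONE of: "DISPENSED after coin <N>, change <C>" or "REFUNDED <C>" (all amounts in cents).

Price: 60¢
Coin 1 (dime, 10¢): balance = 10¢
Coin 2 (quarter, 25¢): balance = 35¢
Coin 3 (quarter, 25¢): balance = 60¢
  → balance >= price → DISPENSE, change = 60 - 60 = 0¢

Answer: DISPENSED after coin 3, change 0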